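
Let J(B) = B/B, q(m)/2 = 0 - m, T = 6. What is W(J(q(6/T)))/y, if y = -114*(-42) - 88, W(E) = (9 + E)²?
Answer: 1/47 ≈ 0.021277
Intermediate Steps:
q(m) = -2*m (q(m) = 2*(0 - m) = 2*(-m) = -2*m)
J(B) = 1
y = 4700 (y = 4788 - 88 = 4700)
W(J(q(6/T)))/y = (9 + 1)²/4700 = 10²*(1/4700) = 100*(1/4700) = 1/47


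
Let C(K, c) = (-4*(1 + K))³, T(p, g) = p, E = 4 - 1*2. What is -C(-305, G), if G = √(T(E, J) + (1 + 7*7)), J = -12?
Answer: -1798045696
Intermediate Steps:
E = 2 (E = 4 - 2 = 2)
G = 2*√13 (G = √(2 + (1 + 7*7)) = √(2 + (1 + 49)) = √(2 + 50) = √52 = 2*√13 ≈ 7.2111)
C(K, c) = (-4 - 4*K)³
-C(-305, G) = -(-64)*(1 - 305)³ = -(-64)*(-304)³ = -(-64)*(-28094464) = -1*1798045696 = -1798045696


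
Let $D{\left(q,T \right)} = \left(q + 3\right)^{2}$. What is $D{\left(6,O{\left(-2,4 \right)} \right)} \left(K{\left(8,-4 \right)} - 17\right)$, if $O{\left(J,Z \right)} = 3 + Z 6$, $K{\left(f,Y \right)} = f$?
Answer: $-729$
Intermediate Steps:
$O{\left(J,Z \right)} = 3 + 6 Z$
$D{\left(q,T \right)} = \left(3 + q\right)^{2}$
$D{\left(6,O{\left(-2,4 \right)} \right)} \left(K{\left(8,-4 \right)} - 17\right) = \left(3 + 6\right)^{2} \left(8 - 17\right) = 9^{2} \left(-9\right) = 81 \left(-9\right) = -729$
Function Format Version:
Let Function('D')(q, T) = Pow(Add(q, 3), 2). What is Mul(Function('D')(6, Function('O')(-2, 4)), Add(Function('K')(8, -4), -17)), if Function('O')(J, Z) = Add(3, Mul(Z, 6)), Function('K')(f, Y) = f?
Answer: -729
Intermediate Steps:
Function('O')(J, Z) = Add(3, Mul(6, Z))
Function('D')(q, T) = Pow(Add(3, q), 2)
Mul(Function('D')(6, Function('O')(-2, 4)), Add(Function('K')(8, -4), -17)) = Mul(Pow(Add(3, 6), 2), Add(8, -17)) = Mul(Pow(9, 2), -9) = Mul(81, -9) = -729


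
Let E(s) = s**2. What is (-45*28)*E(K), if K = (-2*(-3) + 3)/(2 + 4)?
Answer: -2835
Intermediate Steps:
K = 3/2 (K = (6 + 3)/6 = 9*(1/6) = 3/2 ≈ 1.5000)
(-45*28)*E(K) = (-45*28)*(3/2)**2 = -1260*9/4 = -2835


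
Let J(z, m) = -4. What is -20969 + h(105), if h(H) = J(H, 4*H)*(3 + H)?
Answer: -21401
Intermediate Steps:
h(H) = -12 - 4*H (h(H) = -4*(3 + H) = -12 - 4*H)
-20969 + h(105) = -20969 + (-12 - 4*105) = -20969 + (-12 - 420) = -20969 - 432 = -21401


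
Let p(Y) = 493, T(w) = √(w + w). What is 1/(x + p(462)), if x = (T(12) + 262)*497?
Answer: 43569/5692797211 - 994*√6/17078391633 ≈ 7.5108e-6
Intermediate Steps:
T(w) = √2*√w (T(w) = √(2*w) = √2*√w)
x = 130214 + 994*√6 (x = (√2*√12 + 262)*497 = (√2*(2*√3) + 262)*497 = (2*√6 + 262)*497 = (262 + 2*√6)*497 = 130214 + 994*√6 ≈ 1.3265e+5)
1/(x + p(462)) = 1/((130214 + 994*√6) + 493) = 1/(130707 + 994*√6)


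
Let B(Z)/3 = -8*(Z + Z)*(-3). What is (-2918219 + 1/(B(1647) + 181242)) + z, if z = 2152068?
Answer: -320565239909/418410 ≈ -7.6615e+5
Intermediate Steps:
B(Z) = 144*Z (B(Z) = 3*(-8*(Z + Z)*(-3)) = 3*(-16*Z*(-3)) = 3*(48*Z) = 144*Z)
(-2918219 + 1/(B(1647) + 181242)) + z = (-2918219 + 1/(144*1647 + 181242)) + 2152068 = (-2918219 + 1/(237168 + 181242)) + 2152068 = (-2918219 + 1/418410) + 2152068 = -1221012011789/418410 + 2152068 = -320565239909/418410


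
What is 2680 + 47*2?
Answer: 2774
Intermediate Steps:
2680 + 47*2 = 2680 + 94 = 2774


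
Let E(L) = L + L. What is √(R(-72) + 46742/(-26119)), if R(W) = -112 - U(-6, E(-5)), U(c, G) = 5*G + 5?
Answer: 3*I*√5214266565/26119 ≈ 8.2939*I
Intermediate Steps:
E(L) = 2*L
U(c, G) = 5 + 5*G
R(W) = -67 (R(W) = -112 - (5 + 5*(2*(-5))) = -112 - (5 + 5*(-10)) = -112 - (5 - 50) = -112 - 1*(-45) = -112 + 45 = -67)
√(R(-72) + 46742/(-26119)) = √(-67 + 46742/(-26119)) = √(-67 + 46742*(-1/26119)) = √(-67 - 46742/26119) = √(-1796715/26119) = 3*I*√5214266565/26119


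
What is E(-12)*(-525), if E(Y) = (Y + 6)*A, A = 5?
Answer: 15750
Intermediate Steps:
E(Y) = 30 + 5*Y (E(Y) = (Y + 6)*5 = (6 + Y)*5 = 30 + 5*Y)
E(-12)*(-525) = (30 + 5*(-12))*(-525) = (30 - 60)*(-525) = -30*(-525) = 15750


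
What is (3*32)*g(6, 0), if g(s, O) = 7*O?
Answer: 0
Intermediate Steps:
(3*32)*g(6, 0) = (3*32)*(7*0) = 96*0 = 0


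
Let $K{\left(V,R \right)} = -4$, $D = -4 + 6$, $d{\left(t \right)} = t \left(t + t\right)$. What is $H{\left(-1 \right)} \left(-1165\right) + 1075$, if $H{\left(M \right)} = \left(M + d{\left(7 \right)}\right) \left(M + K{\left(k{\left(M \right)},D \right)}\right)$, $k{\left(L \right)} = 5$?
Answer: $566100$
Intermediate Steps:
$d{\left(t \right)} = 2 t^{2}$ ($d{\left(t \right)} = t 2 t = 2 t^{2}$)
$D = 2$
$H{\left(M \right)} = \left(-4 + M\right) \left(98 + M\right)$ ($H{\left(M \right)} = \left(M + 2 \cdot 7^{2}\right) \left(M - 4\right) = \left(M + 2 \cdot 49\right) \left(-4 + M\right) = \left(M + 98\right) \left(-4 + M\right) = \left(98 + M\right) \left(-4 + M\right) = \left(-4 + M\right) \left(98 + M\right)$)
$H{\left(-1 \right)} \left(-1165\right) + 1075 = \left(-392 + \left(-1\right)^{2} + 94 \left(-1\right)\right) \left(-1165\right) + 1075 = \left(-392 + 1 - 94\right) \left(-1165\right) + 1075 = \left(-485\right) \left(-1165\right) + 1075 = 565025 + 1075 = 566100$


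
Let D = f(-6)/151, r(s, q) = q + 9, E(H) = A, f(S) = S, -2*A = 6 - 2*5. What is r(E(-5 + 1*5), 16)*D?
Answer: -150/151 ≈ -0.99338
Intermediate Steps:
A = 2 (A = -(6 - 2*5)/2 = -(6 - 10)/2 = -½*(-4) = 2)
E(H) = 2
r(s, q) = 9 + q
D = -6/151 ≈ -0.039735
r(E(-5 + 1*5), 16)*D = (9 + 16)*(-6/151) = 25*(-6/151) = -150/151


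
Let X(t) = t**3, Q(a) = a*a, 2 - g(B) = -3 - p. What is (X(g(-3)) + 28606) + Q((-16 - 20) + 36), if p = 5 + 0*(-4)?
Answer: 29606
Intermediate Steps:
p = 5 (p = 5 + 0 = 5)
g(B) = 10 (g(B) = 2 - (-3 - 1*5) = 2 - (-3 - 5) = 2 - 1*(-8) = 2 + 8 = 10)
Q(a) = a**2
(X(g(-3)) + 28606) + Q((-16 - 20) + 36) = (10**3 + 28606) + ((-16 - 20) + 36)**2 = (1000 + 28606) + (-36 + 36)**2 = 29606 + 0**2 = 29606 + 0 = 29606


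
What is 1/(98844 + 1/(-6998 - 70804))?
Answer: 77802/7690260887 ≈ 1.0117e-5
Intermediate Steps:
1/(98844 + 1/(-6998 - 70804)) = 1/(98844 + 1/(-77802)) = 1/(98844 - 1/77802) = 1/(7690260887/77802) = 77802/7690260887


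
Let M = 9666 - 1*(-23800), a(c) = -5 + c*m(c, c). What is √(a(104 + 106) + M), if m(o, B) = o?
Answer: 11*√641 ≈ 278.50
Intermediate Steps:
a(c) = -5 + c² (a(c) = -5 + c*c = -5 + c²)
M = 33466 (M = 9666 + 23800 = 33466)
√(a(104 + 106) + M) = √((-5 + (104 + 106)²) + 33466) = √((-5 + 210²) + 33466) = √((-5 + 44100) + 33466) = √(44095 + 33466) = √77561 = 11*√641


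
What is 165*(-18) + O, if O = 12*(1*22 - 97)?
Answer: -3870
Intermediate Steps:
O = -900 (O = 12*(22 - 97) = 12*(-75) = -900)
165*(-18) + O = 165*(-18) - 900 = -2970 - 900 = -3870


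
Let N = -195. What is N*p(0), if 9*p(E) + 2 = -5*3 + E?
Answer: 1105/3 ≈ 368.33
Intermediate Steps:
p(E) = -17/9 + E/9 (p(E) = -2/9 + (-5*3 + E)/9 = -2/9 + (-15 + E)/9 = -2/9 + (-5/3 + E/9) = -17/9 + E/9)
N*p(0) = -195*(-17/9 + (1/9)*0) = -195*(-17/9 + 0) = -195*(-17/9) = 1105/3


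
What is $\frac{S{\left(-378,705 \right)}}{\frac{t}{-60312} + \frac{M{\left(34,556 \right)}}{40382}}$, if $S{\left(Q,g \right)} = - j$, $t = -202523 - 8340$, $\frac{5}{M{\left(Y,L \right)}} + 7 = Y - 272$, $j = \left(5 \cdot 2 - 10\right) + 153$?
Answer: $- \frac{1304220523032}{29802739523} \approx -43.762$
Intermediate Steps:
$j = 153$ ($j = \left(10 - 10\right) + 153 = 0 + 153 = 153$)
$M{\left(Y,L \right)} = \frac{5}{-279 + Y}$ ($M{\left(Y,L \right)} = \frac{5}{-7 + \left(Y - 272\right)} = \frac{5}{-7 + \left(-272 + Y\right)} = \frac{5}{-279 + Y}$)
$t = -210863$
$S{\left(Q,g \right)} = -153$ ($S{\left(Q,g \right)} = \left(-1\right) 153 = -153$)
$\frac{S{\left(-378,705 \right)}}{\frac{t}{-60312} + \frac{M{\left(34,556 \right)}}{40382}} = - \frac{153}{- \frac{210863}{-60312} + \frac{5 \frac{1}{-279 + 34}}{40382}} = - \frac{153}{\left(-210863\right) \left(- \frac{1}{60312}\right) + \frac{5}{-245} \cdot \frac{1}{40382}} = - \frac{153}{\frac{210863}{60312} + 5 \left(- \frac{1}{245}\right) \frac{1}{40382}} = - \frac{153}{\frac{210863}{60312} - \frac{1}{1978718}} = - \frac{153}{\frac{29802739523}{8524317144}} = \left(-153\right) \frac{8524317144}{29802739523} = - \frac{1304220523032}{29802739523}$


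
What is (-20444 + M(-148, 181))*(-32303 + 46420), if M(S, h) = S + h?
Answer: -288142087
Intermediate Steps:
(-20444 + M(-148, 181))*(-32303 + 46420) = (-20444 + (-148 + 181))*(-32303 + 46420) = (-20444 + 33)*14117 = -20411*14117 = -288142087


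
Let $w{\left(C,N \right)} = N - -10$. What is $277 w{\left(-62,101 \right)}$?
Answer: $30747$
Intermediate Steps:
$w{\left(C,N \right)} = 10 + N$ ($w{\left(C,N \right)} = N + 10 = 10 + N$)
$277 w{\left(-62,101 \right)} = 277 \left(10 + 101\right) = 277 \cdot 111 = 30747$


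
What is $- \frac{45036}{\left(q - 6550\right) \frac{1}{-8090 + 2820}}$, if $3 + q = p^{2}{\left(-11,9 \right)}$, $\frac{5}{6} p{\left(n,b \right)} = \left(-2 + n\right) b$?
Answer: $\frac{5933493000}{328979} \approx 18036.0$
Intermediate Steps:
$p{\left(n,b \right)} = \frac{6 b \left(-2 + n\right)}{5}$ ($p{\left(n,b \right)} = \frac{6 \left(-2 + n\right) b}{5} = \frac{6 b \left(-2 + n\right)}{5}$)
$q = \frac{492729}{25}$ ($q = -3 + \left(\frac{6}{5} \cdot 9 \left(-2 - 11\right)\right)^{2} = -3 + \left(\frac{6}{5} \cdot 9 \left(-13\right)\right)^{2} = -3 + \left(- \frac{702}{5}\right)^{2} = -3 + \frac{492804}{25} = \frac{492729}{25} \approx 19709.0$)
$- \frac{45036}{\left(q - 6550\right) \frac{1}{-8090 + 2820}} = - \frac{45036}{\left(\frac{492729}{25} - 6550\right) \frac{1}{-8090 + 2820}} = - \frac{45036}{\frac{328979}{25} \frac{1}{-5270}} = - \frac{45036}{\frac{328979}{25} \left(- \frac{1}{5270}\right)} = - \frac{45036}{- \frac{328979}{131750}} = \left(-45036\right) \left(- \frac{131750}{328979}\right) = \frac{5933493000}{328979}$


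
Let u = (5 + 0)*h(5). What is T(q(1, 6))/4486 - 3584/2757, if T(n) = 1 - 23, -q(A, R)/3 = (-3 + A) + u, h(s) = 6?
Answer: -8069239/6183951 ≈ -1.3049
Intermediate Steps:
u = 30 (u = (5 + 0)*6 = 5*6 = 30)
q(A, R) = -81 - 3*A (q(A, R) = -3*((-3 + A) + 30) = -3*(27 + A) = -81 - 3*A)
T(n) = -22
T(q(1, 6))/4486 - 3584/2757 = -22/4486 - 3584/2757 = -22*1/4486 - 3584*1/2757 = -11/2243 - 3584/2757 = -8069239/6183951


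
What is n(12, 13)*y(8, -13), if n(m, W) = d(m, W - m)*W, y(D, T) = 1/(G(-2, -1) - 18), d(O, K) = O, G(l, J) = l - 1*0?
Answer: -39/5 ≈ -7.8000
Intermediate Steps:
G(l, J) = l (G(l, J) = l + 0 = l)
y(D, T) = -1/20 (y(D, T) = 1/(-2 - 18) = 1/(-20) = -1/20)
n(m, W) = W*m (n(m, W) = m*W = W*m)
n(12, 13)*y(8, -13) = (13*12)*(-1/20) = 156*(-1/20) = -39/5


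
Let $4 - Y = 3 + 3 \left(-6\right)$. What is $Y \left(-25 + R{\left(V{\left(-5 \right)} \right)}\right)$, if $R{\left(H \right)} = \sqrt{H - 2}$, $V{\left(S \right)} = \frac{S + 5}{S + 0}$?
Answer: $-475 + 19 i \sqrt{2} \approx -475.0 + 26.87 i$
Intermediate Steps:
$V{\left(S \right)} = \frac{5 + S}{S}$
$Y = 19$ ($Y = 4 - \left(3 + 3 \left(-6\right)\right) = 4 - \left(3 - 18\right) = 4 - -15 = 4 + 15 = 19$)
$R{\left(H \right)} = \sqrt{-2 + H}$
$Y \left(-25 + R{\left(V{\left(-5 \right)} \right)}\right) = 19 \left(-25 + \sqrt{-2 + \frac{5 - 5}{-5}}\right) = 19 \left(-25 + \sqrt{-2 - 0}\right) = 19 \left(-25 + \sqrt{-2 + 0}\right) = 19 \left(-25 + \sqrt{-2}\right) = 19 \left(-25 + i \sqrt{2}\right) = -475 + 19 i \sqrt{2}$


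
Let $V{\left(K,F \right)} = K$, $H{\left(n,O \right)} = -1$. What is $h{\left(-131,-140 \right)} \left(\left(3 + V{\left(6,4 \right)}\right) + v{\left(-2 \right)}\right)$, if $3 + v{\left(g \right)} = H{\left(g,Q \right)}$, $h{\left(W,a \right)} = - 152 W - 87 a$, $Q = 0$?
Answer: $160460$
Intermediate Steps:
$v{\left(g \right)} = -4$ ($v{\left(g \right)} = -3 - 1 = -4$)
$h{\left(-131,-140 \right)} \left(\left(3 + V{\left(6,4 \right)}\right) + v{\left(-2 \right)}\right) = \left(\left(-152\right) \left(-131\right) - -12180\right) \left(\left(3 + 6\right) - 4\right) = \left(19912 + 12180\right) \left(9 - 4\right) = 32092 \cdot 5 = 160460$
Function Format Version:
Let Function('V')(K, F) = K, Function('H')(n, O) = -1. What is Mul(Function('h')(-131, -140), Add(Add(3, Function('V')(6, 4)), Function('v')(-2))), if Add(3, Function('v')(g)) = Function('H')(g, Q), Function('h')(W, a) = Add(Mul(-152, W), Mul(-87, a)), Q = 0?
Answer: 160460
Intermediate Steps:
Function('v')(g) = -4 (Function('v')(g) = Add(-3, -1) = -4)
Mul(Function('h')(-131, -140), Add(Add(3, Function('V')(6, 4)), Function('v')(-2))) = Mul(Add(Mul(-152, -131), Mul(-87, -140)), Add(Add(3, 6), -4)) = Mul(Add(19912, 12180), Add(9, -4)) = Mul(32092, 5) = 160460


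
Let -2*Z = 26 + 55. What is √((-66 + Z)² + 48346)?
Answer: √238753/2 ≈ 244.31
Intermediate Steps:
Z = -81/2 (Z = -(26 + 55)/2 = -½*81 = -81/2 ≈ -40.500)
√((-66 + Z)² + 48346) = √((-66 - 81/2)² + 48346) = √((-213/2)² + 48346) = √(45369/4 + 48346) = √(238753/4) = √238753/2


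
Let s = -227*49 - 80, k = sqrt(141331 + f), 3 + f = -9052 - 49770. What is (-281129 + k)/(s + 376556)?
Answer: -281129/365353 + sqrt(82506)/365353 ≈ -0.76869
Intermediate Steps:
f = -58825 (f = -3 + (-9052 - 49770) = -3 - 58822 = -58825)
k = sqrt(82506) (k = sqrt(141331 - 58825) = sqrt(82506) ≈ 287.24)
s = -11203 (s = -11123 - 80 = -11203)
(-281129 + k)/(s + 376556) = (-281129 + sqrt(82506))/(-11203 + 376556) = (-281129 + sqrt(82506))/365353 = (-281129 + sqrt(82506))*(1/365353) = -281129/365353 + sqrt(82506)/365353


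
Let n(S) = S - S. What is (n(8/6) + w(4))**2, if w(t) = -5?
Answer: 25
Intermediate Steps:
n(S) = 0
(n(8/6) + w(4))**2 = (0 - 5)**2 = (-5)**2 = 25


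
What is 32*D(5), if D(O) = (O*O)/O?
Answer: 160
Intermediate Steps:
D(O) = O (D(O) = O²/O = O)
32*D(5) = 32*5 = 160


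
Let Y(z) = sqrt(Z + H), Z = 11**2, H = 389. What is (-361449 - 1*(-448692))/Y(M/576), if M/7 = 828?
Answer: 29081*sqrt(510)/170 ≈ 3863.2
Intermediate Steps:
Z = 121
M = 5796 (M = 7*828 = 5796)
Y(z) = sqrt(510) (Y(z) = sqrt(121 + 389) = sqrt(510))
(-361449 - 1*(-448692))/Y(M/576) = (-361449 - 1*(-448692))/(sqrt(510)) = (-361449 + 448692)*(sqrt(510)/510) = 87243*(sqrt(510)/510) = 29081*sqrt(510)/170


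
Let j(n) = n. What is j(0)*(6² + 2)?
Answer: 0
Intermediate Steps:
j(0)*(6² + 2) = 0*(6² + 2) = 0*(36 + 2) = 0*38 = 0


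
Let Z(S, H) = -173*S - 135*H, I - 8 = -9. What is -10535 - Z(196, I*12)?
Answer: 21753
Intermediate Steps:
I = -1 (I = 8 - 9 = -1)
-10535 - Z(196, I*12) = -10535 - (-173*196 - (-135)*12) = -10535 - (-33908 - 135*(-12)) = -10535 - (-33908 + 1620) = -10535 - 1*(-32288) = -10535 + 32288 = 21753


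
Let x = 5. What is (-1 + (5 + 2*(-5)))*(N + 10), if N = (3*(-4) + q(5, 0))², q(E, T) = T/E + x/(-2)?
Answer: -2643/2 ≈ -1321.5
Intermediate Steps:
q(E, T) = -5/2 + T/E (q(E, T) = T/E + 5/(-2) = T/E + 5*(-½) = T/E - 5/2 = -5/2 + T/E)
N = 841/4 (N = (3*(-4) + (-5/2 + 0/5))² = (-12 + (-5/2 + 0*(⅕)))² = (-12 + (-5/2 + 0))² = (-12 - 5/2)² = (-29/2)² = 841/4 ≈ 210.25)
(-1 + (5 + 2*(-5)))*(N + 10) = (-1 + (5 + 2*(-5)))*(841/4 + 10) = (-1 + (5 - 10))*(881/4) = (-1 - 5)*(881/4) = -6*881/4 = -2643/2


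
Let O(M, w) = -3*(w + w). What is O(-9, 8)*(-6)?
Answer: 288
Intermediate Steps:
O(M, w) = -6*w
O(-9, 8)*(-6) = -6*8*(-6) = -48*(-6) = 288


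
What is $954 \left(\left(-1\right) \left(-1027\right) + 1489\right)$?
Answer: $2400264$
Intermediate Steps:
$954 \left(\left(-1\right) \left(-1027\right) + 1489\right) = 954 \left(1027 + 1489\right) = 954 \cdot 2516 = 2400264$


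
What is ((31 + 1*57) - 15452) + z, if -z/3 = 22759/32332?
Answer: -496817125/32332 ≈ -15366.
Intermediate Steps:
z = -68277/32332 ≈ -2.1117
((31 + 1*57) - 15452) + z = ((31 + 1*57) - 15452) - 68277/32332 = ((31 + 57) - 15452) - 68277/32332 = (88 - 15452) - 68277/32332 = -15364 - 68277/32332 = -496817125/32332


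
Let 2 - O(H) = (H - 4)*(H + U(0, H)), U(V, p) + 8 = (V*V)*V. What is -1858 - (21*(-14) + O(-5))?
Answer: -1449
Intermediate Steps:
U(V, p) = -8 + V³ (U(V, p) = -8 + (V*V)*V = -8 + V²*V = -8 + V³)
O(H) = 2 - (-8 + H)*(-4 + H) (O(H) = 2 - (H - 4)*(H + (-8 + 0³)) = 2 - (-4 + H)*(H + (-8 + 0)) = 2 - (-4 + H)*(H - 8) = 2 - (-4 + H)*(-8 + H) = 2 - (-8 + H)*(-4 + H))
-1858 - (21*(-14) + O(-5)) = -1858 - (21*(-14) + (-30 - 1*(-5)² + 12*(-5))) = -1858 - (-294 + (-30 - 1*25 - 60)) = -1858 - (-294 + (-30 - 25 - 60)) = -1858 - (-294 - 115) = -1858 - 1*(-409) = -1858 + 409 = -1449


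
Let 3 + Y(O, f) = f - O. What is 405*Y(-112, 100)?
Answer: 84645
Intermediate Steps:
Y(O, f) = -3 + f - O (Y(O, f) = -3 + (f - O) = -3 + f - O)
405*Y(-112, 100) = 405*(-3 + 100 - 1*(-112)) = 405*(-3 + 100 + 112) = 405*209 = 84645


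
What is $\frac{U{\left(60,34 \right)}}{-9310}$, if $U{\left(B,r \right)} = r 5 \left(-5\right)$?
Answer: $\frac{85}{931} \approx 0.0913$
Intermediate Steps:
$U{\left(B,r \right)} = - 25 r$ ($U{\left(B,r \right)} = 5 r \left(-5\right) = - 25 r$)
$\frac{U{\left(60,34 \right)}}{-9310} = \frac{\left(-25\right) 34}{-9310} = \left(-850\right) \left(- \frac{1}{9310}\right) = \frac{85}{931}$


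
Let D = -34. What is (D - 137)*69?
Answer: -11799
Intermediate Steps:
(D - 137)*69 = (-34 - 137)*69 = -171*69 = -11799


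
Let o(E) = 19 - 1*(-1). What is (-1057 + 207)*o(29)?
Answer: -17000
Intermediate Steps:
o(E) = 20 (o(E) = 19 + 1 = 20)
(-1057 + 207)*o(29) = (-1057 + 207)*20 = -850*20 = -17000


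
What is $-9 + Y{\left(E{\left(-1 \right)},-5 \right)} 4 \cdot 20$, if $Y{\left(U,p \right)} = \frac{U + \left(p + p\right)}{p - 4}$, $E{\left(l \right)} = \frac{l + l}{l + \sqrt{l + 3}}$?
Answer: $\frac{293}{3} + \frac{160 \sqrt{2}}{9} \approx 122.81$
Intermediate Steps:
$E{\left(l \right)} = \frac{2 l}{l + \sqrt{3 + l}}$
$Y{\left(U,p \right)} = \frac{U + 2 p}{-4 + p}$
$-9 + Y{\left(E{\left(-1 \right)},-5 \right)} 4 \cdot 20 = -9 + \frac{2 \left(-1\right) \frac{1}{-1 + \sqrt{3 - 1}} + 2 \left(-5\right)}{-4 - 5} \cdot 4 \cdot 20 = -9 + \frac{2 \left(-1\right) \frac{1}{-1 + \sqrt{2}} - 10}{-9} \cdot 80 = -9 + - \frac{- \frac{2}{-1 + \sqrt{2}} - 10}{9} \cdot 80 = -9 + - \frac{-10 - \frac{2}{-1 + \sqrt{2}}}{9} \cdot 80 = -9 + \left(\frac{10}{9} + \frac{2}{9 \left(-1 + \sqrt{2}\right)}\right) 80 = -9 + \left(\frac{800}{9} + \frac{160}{9 \left(-1 + \sqrt{2}\right)}\right) = \frac{719}{9} + \frac{160}{9 \left(-1 + \sqrt{2}\right)}$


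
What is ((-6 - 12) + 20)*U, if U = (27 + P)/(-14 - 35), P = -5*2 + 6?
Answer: -46/49 ≈ -0.93878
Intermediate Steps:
P = -4 (P = -10 + 6 = -4)
U = -23/49 (U = (27 - 4)/(-14 - 35) = 23/(-49) = 23*(-1/49) = -23/49 ≈ -0.46939)
((-6 - 12) + 20)*U = ((-6 - 12) + 20)*(-23/49) = (-18 + 20)*(-23/49) = 2*(-23/49) = -46/49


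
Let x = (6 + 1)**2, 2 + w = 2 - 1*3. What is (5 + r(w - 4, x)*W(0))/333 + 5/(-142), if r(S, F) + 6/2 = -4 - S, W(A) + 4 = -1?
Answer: -955/47286 ≈ -0.020196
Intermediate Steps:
W(A) = -5 (W(A) = -4 - 1 = -5)
w = -3 (w = -2 + (2 - 1*3) = -2 + (2 - 3) = -2 - 1 = -3)
x = 49 (x = 7**2 = 49)
r(S, F) = -7 - S (r(S, F) = -3 + (-4 - S) = -7 - S)
(5 + r(w - 4, x)*W(0))/333 + 5/(-142) = (5 + (-7 - (-3 - 4))*(-5))/333 + 5/(-142) = (5 + (-7 - 1*(-7))*(-5))*(1/333) + 5*(-1/142) = (5 + (-7 + 7)*(-5))*(1/333) - 5/142 = (5 + 0*(-5))*(1/333) - 5/142 = (5 + 0)*(1/333) - 5/142 = 5*(1/333) - 5/142 = 5/333 - 5/142 = -955/47286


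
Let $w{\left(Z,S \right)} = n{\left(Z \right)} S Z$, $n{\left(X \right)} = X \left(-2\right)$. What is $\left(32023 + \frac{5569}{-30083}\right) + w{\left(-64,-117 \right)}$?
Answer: $\frac{29796814852}{30083} \approx 9.9049 \cdot 10^{5}$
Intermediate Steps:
$n{\left(X \right)} = - 2 X$
$w{\left(Z,S \right)} = - 2 S Z^{2}$ ($w{\left(Z,S \right)} = - 2 Z S Z = - 2 S Z Z = - 2 S Z^{2}$)
$\left(32023 + \frac{5569}{-30083}\right) + w{\left(-64,-117 \right)} = \left(32023 + \frac{5569}{-30083}\right) - - 234 \left(-64\right)^{2} = \left(32023 + 5569 \left(- \frac{1}{30083}\right)\right) - \left(-234\right) 4096 = \left(32023 - \frac{5569}{30083}\right) + 958464 = \frac{963342340}{30083} + 958464 = \frac{29796814852}{30083}$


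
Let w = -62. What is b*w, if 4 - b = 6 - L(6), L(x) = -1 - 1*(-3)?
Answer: 0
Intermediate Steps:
L(x) = 2 (L(x) = -1 + 3 = 2)
b = 0 (b = 4 - (6 - 1*2) = 4 - (6 - 2) = 4 - 1*4 = 4 - 4 = 0)
b*w = 0*(-62) = 0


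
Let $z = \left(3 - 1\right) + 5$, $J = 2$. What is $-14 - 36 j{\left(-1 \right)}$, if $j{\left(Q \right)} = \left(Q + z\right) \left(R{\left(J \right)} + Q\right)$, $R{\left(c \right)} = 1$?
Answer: $-14$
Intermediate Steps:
$z = 7$ ($z = 2 + 5 = 7$)
$j{\left(Q \right)} = \left(1 + Q\right) \left(7 + Q\right)$ ($j{\left(Q \right)} = \left(Q + 7\right) \left(1 + Q\right) = \left(7 + Q\right) \left(1 + Q\right) = \left(1 + Q\right) \left(7 + Q\right)$)
$-14 - 36 j{\left(-1 \right)} = -14 - 36 \left(7 + \left(-1\right)^{2} + 8 \left(-1\right)\right) = -14 - 36 \left(7 + 1 - 8\right) = -14 - 0 = -14 + 0 = -14$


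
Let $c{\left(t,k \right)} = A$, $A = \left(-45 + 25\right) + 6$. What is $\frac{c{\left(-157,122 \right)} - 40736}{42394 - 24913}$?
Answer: $- \frac{40750}{17481} \approx -2.3311$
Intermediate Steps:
$A = -14$ ($A = -20 + 6 = -14$)
$c{\left(t,k \right)} = -14$
$\frac{c{\left(-157,122 \right)} - 40736}{42394 - 24913} = \frac{-14 - 40736}{42394 - 24913} = - \frac{40750}{17481}$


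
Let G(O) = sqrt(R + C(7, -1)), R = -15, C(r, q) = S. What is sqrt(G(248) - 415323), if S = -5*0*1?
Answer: sqrt(-415323 + I*sqrt(15)) ≈ 0.003 + 644.46*I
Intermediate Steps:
S = 0 (S = 0*1 = 0)
C(r, q) = 0
G(O) = I*sqrt(15) (G(O) = sqrt(-15 + 0) = sqrt(-15) = I*sqrt(15))
sqrt(G(248) - 415323) = sqrt(I*sqrt(15) - 415323) = sqrt(-415323 + I*sqrt(15))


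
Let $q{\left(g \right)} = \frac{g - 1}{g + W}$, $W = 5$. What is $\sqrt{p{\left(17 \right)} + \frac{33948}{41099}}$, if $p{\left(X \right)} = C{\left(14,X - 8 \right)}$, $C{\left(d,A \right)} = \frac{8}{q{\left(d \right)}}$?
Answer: $\frac{2 \sqrt{893377552691}}{534287} \approx 3.5381$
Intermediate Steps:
$q{\left(g \right)} = \frac{-1 + g}{5 + g}$ ($q{\left(g \right)} = \frac{g - 1}{g + 5} = \frac{-1 + g}{5 + g}$)
$C{\left(d,A \right)} = \frac{8 \left(5 + d\right)}{-1 + d}$ ($C{\left(d,A \right)} = \frac{8}{\frac{1}{5 + d} \left(-1 + d\right)} = 8 \frac{5 + d}{-1 + d} = \frac{8 \left(5 + d\right)}{-1 + d}$)
$p{\left(X \right)} = \frac{152}{13}$ ($p{\left(X \right)} = \frac{8 \left(5 + 14\right)}{-1 + 14} = 8 \cdot \frac{1}{13} \cdot 19 = \frac{152}{13}$)
$\sqrt{p{\left(17 \right)} + \frac{33948}{41099}} = \sqrt{\frac{152}{13} + \frac{33948}{41099}} = \sqrt{\frac{6688372}{534287}} = \frac{2 \sqrt{893377552691}}{534287}$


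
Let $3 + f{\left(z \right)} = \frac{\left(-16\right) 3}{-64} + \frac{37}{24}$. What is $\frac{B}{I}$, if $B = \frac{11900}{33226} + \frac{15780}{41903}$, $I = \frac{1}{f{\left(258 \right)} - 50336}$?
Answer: $- \frac{308952212737595}{8353614468} \approx -36984.0$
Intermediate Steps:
$f{\left(z \right)} = - \frac{17}{24}$ ($f{\left(z \right)} = -3 + \left(\frac{\left(-16\right) 3}{-64} + \frac{37}{24}\right) = -3 + \left(\left(-48\right) \left(- \frac{1}{64}\right) + 37 \cdot \frac{1}{24}\right) = -3 + \left(\frac{3}{4} + \frac{37}{24}\right) = -3 + \frac{55}{24} = - \frac{17}{24}$)
$I = - \frac{24}{1208081}$ ($I = \frac{1}{- \frac{17}{24} - 50336} = \frac{1}{- \frac{1208081}{24}} = - \frac{24}{1208081} \approx -1.9866 \cdot 10^{-5}$)
$B = \frac{511475990}{696134539}$ ($B = 11900 \cdot \frac{1}{33226} + 15780 \cdot \frac{1}{41903} = \frac{5950}{16613} + \frac{15780}{41903} = \frac{511475990}{696134539} \approx 0.73474$)
$\frac{B}{I} = \frac{511475990}{696134539 \left(- \frac{24}{1208081}\right)} = \frac{511475990}{696134539} \left(- \frac{1208081}{24}\right) = - \frac{308952212737595}{8353614468}$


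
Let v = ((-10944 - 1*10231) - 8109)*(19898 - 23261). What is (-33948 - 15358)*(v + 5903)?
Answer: -4856049081470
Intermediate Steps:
v = 98482092 (v = ((-10944 - 10231) - 8109)*(-3363) = (-21175 - 8109)*(-3363) = -29284*(-3363) = 98482092)
(-33948 - 15358)*(v + 5903) = (-33948 - 15358)*(98482092 + 5903) = -49306*98487995 = -4856049081470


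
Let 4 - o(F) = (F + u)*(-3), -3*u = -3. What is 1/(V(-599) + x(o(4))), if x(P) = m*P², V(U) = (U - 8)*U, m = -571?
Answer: 1/157462 ≈ 6.3507e-6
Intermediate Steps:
V(U) = U*(-8 + U) (V(U) = (-8 + U)*U = U*(-8 + U))
u = 1 (u = -⅓*(-3) = 1)
o(F) = 7 + 3*F (o(F) = 4 - (F + 1)*(-3) = 4 - (1 + F)*(-3) = 4 - (-3 - 3*F) = 4 + (3 + 3*F) = 7 + 3*F)
x(P) = -571*P²
1/(V(-599) + x(o(4))) = 1/(-599*(-8 - 599) - 571*(7 + 3*4)²) = 1/(-599*(-607) - 571*(7 + 12)²) = 1/(363593 - 571*19²) = 1/(363593 - 571*361) = 1/(363593 - 206131) = 1/157462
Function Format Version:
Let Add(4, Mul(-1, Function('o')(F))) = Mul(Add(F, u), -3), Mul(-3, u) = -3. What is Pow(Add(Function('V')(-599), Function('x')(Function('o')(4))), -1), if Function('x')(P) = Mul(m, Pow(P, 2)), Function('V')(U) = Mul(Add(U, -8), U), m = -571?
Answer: Rational(1, 157462) ≈ 6.3507e-6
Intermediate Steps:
Function('V')(U) = Mul(U, Add(-8, U)) (Function('V')(U) = Mul(Add(-8, U), U) = Mul(U, Add(-8, U)))
u = 1 (u = Mul(Rational(-1, 3), -3) = 1)
Function('o')(F) = Add(7, Mul(3, F)) (Function('o')(F) = Add(4, Mul(-1, Mul(Add(F, 1), -3))) = Add(4, Mul(-1, Mul(Add(1, F), -3))) = Add(4, Mul(-1, Add(-3, Mul(-3, F)))) = Add(4, Add(3, Mul(3, F))) = Add(7, Mul(3, F)))
Function('x')(P) = Mul(-571, Pow(P, 2))
Pow(Add(Function('V')(-599), Function('x')(Function('o')(4))), -1) = Pow(Add(Mul(-599, Add(-8, -599)), Mul(-571, Pow(Add(7, Mul(3, 4)), 2))), -1) = Pow(Add(Mul(-599, -607), Mul(-571, Pow(Add(7, 12), 2))), -1) = Pow(Add(363593, Mul(-571, Pow(19, 2))), -1) = Pow(Add(363593, Mul(-571, 361)), -1) = Pow(Add(363593, -206131), -1) = Pow(157462, -1) = Rational(1, 157462)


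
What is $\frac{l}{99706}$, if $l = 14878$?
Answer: $\frac{7439}{49853} \approx 0.14922$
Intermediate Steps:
$\frac{l}{99706} = \frac{14878}{99706} = 14878 \cdot \frac{1}{99706} = \frac{7439}{49853}$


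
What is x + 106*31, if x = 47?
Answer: 3333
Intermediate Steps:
x + 106*31 = 47 + 106*31 = 47 + 3286 = 3333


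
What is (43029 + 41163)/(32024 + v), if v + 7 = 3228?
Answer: 84192/35245 ≈ 2.3888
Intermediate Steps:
v = 3221 (v = -7 + 3228 = 3221)
(43029 + 41163)/(32024 + v) = (43029 + 41163)/(32024 + 3221) = 84192/35245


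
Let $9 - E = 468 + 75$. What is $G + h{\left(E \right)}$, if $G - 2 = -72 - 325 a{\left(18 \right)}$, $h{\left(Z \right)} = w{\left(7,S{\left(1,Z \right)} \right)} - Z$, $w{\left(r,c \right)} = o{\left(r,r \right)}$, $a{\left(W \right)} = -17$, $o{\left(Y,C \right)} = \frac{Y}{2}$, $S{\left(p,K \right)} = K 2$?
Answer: $\frac{11985}{2} \approx 5992.5$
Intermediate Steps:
$S{\left(p,K \right)} = 2 K$
$o{\left(Y,C \right)} = \frac{Y}{2}$ ($o{\left(Y,C \right)} = Y \frac{1}{2} = \frac{Y}{2}$)
$w{\left(r,c \right)} = \frac{r}{2}$
$E = -534$ ($E = 9 - \left(468 + 75\right) = 9 - 543 = -534$)
$h{\left(Z \right)} = \frac{7}{2} - Z$ ($h{\left(Z \right)} = \frac{1}{2} \cdot 7 - Z = \frac{7}{2} - Z$)
$G = 5455$ ($G = 2 - -5453 = 2 + \left(-72 + 5525\right) = 2 + 5453 = 5455$)
$G + h{\left(E \right)} = 5455 + \left(\frac{7}{2} - -534\right) = 5455 + \left(\frac{7}{2} + 534\right) = 5455 + \frac{1075}{2} = \frac{11985}{2}$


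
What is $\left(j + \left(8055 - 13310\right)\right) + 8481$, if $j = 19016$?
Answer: $22242$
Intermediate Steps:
$\left(j + \left(8055 - 13310\right)\right) + 8481 = \left(19016 + \left(8055 - 13310\right)\right) + 8481 = \left(19016 - 5255\right) + 8481 = 13761 + 8481 = 22242$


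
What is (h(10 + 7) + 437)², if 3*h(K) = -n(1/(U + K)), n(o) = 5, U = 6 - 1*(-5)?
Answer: 1705636/9 ≈ 1.8952e+5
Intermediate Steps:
U = 11 (U = 6 + 5 = 11)
h(K) = -5/3 (h(K) = (-1*5)/3 = (⅓)*(-5) = -5/3)
(h(10 + 7) + 437)² = (-5/3 + 437)² = (1306/3)² = 1705636/9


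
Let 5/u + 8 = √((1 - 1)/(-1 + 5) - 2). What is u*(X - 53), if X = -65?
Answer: 2360/33 + 295*I*√2/33 ≈ 71.515 + 12.642*I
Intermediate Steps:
u = 5/(-8 + I*√2) (u = 5/(-8 + √((1 - 1)/(-1 + 5) - 2)) = 5/(-8 + √(0/4 - 2)) = 5/(-8 + √(0*(¼) - 2)) = 5/(-8 + √(0 - 2)) = 5/(-8 + √(-2)) = 5/(-8 + I*√2) ≈ -0.60606 - 0.10714*I)
u*(X - 53) = (-20/33 - 5*I*√2/66)*(-65 - 53) = (-20/33 - 5*I*√2/66)*(-118) = 2360/33 + 295*I*√2/33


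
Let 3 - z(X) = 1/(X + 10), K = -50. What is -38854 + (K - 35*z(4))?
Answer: -78013/2 ≈ -39007.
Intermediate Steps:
z(X) = 3 - 1/(10 + X) (z(X) = 3 - 1/(X + 10) = 3 - 1/(10 + X))
-38854 + (K - 35*z(4)) = -38854 + (-50 - 35*(29 + 3*4)/(10 + 4)) = -38854 + (-50 - 35*(29 + 12)/14) = -38854 + (-50 - 5*41/2) = -38854 + (-50 - 35*41/14) = -38854 + (-50 - 205/2) = -38854 - 305/2 = -78013/2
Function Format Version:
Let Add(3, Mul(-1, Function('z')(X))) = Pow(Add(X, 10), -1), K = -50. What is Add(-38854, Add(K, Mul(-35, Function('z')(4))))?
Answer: Rational(-78013, 2) ≈ -39007.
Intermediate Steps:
Function('z')(X) = Add(3, Mul(-1, Pow(Add(10, X), -1))) (Function('z')(X) = Add(3, Mul(-1, Pow(Add(X, 10), -1))) = Add(3, Mul(-1, Pow(Add(10, X), -1))))
Add(-38854, Add(K, Mul(-35, Function('z')(4)))) = Add(-38854, Add(-50, Mul(-35, Mul(Pow(Add(10, 4), -1), Add(29, Mul(3, 4)))))) = Add(-38854, Add(-50, Mul(-35, Mul(Pow(14, -1), Add(29, 12))))) = Add(-38854, Add(-50, Mul(-35, Mul(Rational(1, 14), 41)))) = Add(-38854, Add(-50, Mul(-35, Rational(41, 14)))) = Add(-38854, Add(-50, Rational(-205, 2))) = Add(-38854, Rational(-305, 2)) = Rational(-78013, 2)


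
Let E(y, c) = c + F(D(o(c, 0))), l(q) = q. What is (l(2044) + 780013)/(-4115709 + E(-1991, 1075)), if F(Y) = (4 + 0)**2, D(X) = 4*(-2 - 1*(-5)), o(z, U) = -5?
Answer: -782057/4114618 ≈ -0.19007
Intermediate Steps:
D(X) = 12 (D(X) = 4*(-2 + 5) = 4*3 = 12)
F(Y) = 16 (F(Y) = 4**2 = 16)
E(y, c) = 16 + c (E(y, c) = c + 16 = 16 + c)
(l(2044) + 780013)/(-4115709 + E(-1991, 1075)) = (2044 + 780013)/(-4115709 + (16 + 1075)) = 782057/(-4115709 + 1091) = 782057/(-4114618) = 782057*(-1/4114618) = -782057/4114618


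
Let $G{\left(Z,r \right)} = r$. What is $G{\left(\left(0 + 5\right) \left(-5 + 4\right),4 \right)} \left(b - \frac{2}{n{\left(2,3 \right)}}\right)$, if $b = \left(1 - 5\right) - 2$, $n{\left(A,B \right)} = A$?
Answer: $-28$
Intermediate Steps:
$b = -6$ ($b = -4 - 2 = -6$)
$G{\left(\left(0 + 5\right) \left(-5 + 4\right),4 \right)} \left(b - \frac{2}{n{\left(2,3 \right)}}\right) = 4 \left(-6 - \frac{2}{2}\right) = 4 \left(-6 - 1\right) = 4 \left(-7\right) = -28$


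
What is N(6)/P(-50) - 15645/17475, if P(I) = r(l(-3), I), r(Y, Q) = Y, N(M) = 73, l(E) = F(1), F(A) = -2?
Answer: -87131/2330 ≈ -37.395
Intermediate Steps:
l(E) = -2
P(I) = -2
N(6)/P(-50) - 15645/17475 = 73/(-2) - 15645/17475 = 73*(-1/2) - 15645*1/17475 = -73/2 - 1043/1165 = -87131/2330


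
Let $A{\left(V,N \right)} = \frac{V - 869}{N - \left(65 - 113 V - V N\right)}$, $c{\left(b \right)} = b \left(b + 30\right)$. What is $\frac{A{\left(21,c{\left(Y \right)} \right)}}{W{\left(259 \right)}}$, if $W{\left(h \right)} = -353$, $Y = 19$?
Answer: $\frac{8}{75895} \approx 0.00010541$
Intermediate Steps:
$c{\left(b \right)} = b \left(30 + b\right)$
$A{\left(V,N \right)} = \frac{-869 + V}{-65 + N + 113 V + N V}$ ($A{\left(V,N \right)} = \frac{-869 + V}{N - \left(65 - 113 V - N V\right)} = \frac{-869 + V}{N + \left(-65 + 113 V + N V\right)} = \frac{-869 + V}{-65 + N + 113 V + N V}$)
$\frac{A{\left(21,c{\left(Y \right)} \right)}}{W{\left(259 \right)}} = \frac{\frac{1}{-65 + 19 \left(30 + 19\right) + 113 \cdot 21 + 19 \left(30 + 19\right) 21} \left(-869 + 21\right)}{-353} = \frac{1}{-65 + 19 \cdot 49 + 2373 + 19 \cdot 49 \cdot 21} \left(-848\right) \left(- \frac{1}{353}\right) = \frac{1}{-65 + 931 + 2373 + 931 \cdot 21} \left(-848\right) \left(- \frac{1}{353}\right) = \frac{1}{-65 + 931 + 2373 + 19551} \left(-848\right) \left(- \frac{1}{353}\right) = \frac{1}{22790} \left(-848\right) \left(- \frac{1}{353}\right) = \left(- \frac{8}{215}\right) \left(- \frac{1}{353}\right) = \frac{8}{75895}$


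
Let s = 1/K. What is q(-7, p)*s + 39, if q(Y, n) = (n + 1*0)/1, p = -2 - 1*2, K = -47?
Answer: 1837/47 ≈ 39.085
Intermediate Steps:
p = -4 (p = -2 - 2 = -4)
q(Y, n) = n (q(Y, n) = (n + 0)*1 = n*1 = n)
s = -1/47 (s = 1/(-47) = -1/47 ≈ -0.021277)
q(-7, p)*s + 39 = -4*(-1/47) + 39 = 4/47 + 39 = 1837/47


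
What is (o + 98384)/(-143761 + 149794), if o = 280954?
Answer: 126446/2011 ≈ 62.877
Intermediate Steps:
(o + 98384)/(-143761 + 149794) = (280954 + 98384)/(-143761 + 149794) = 379338/6033 = 379338*(1/6033) = 126446/2011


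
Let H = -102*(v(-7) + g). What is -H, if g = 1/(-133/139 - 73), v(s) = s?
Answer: -3677049/5140 ≈ -715.38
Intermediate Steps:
g = -139/10280 (g = 1/(-133*1/139 - 73) = 1/(-133/139 - 73) = 1/(-10280/139) = -139/10280 ≈ -0.013521)
H = 3677049/5140 (H = -102*(-7 - 139/10280) = -102*(-72099/10280) = 3677049/5140 ≈ 715.38)
-H = -1*3677049/5140 = -3677049/5140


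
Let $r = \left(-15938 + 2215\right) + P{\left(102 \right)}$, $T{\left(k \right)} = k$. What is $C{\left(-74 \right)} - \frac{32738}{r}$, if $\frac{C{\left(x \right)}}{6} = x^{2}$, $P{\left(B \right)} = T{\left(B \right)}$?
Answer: $\frac{447564314}{13621} \approx 32858.0$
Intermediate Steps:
$P{\left(B \right)} = B$
$r = -13621$ ($r = \left(-15938 + 2215\right) + 102 = -13723 + 102 = -13621$)
$C{\left(x \right)} = 6 x^{2}$
$C{\left(-74 \right)} - \frac{32738}{r} = 6 \left(-74\right)^{2} - \frac{32738}{-13621} = 6 \cdot 5476 - - \frac{32738}{13621} = 32856 + \frac{32738}{13621} = \frac{447564314}{13621}$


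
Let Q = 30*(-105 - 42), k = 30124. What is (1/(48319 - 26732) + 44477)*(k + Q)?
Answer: 24688654250000/21587 ≈ 1.1437e+9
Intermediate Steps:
Q = -4410 (Q = 30*(-147) = -4410)
(1/(48319 - 26732) + 44477)*(k + Q) = (1/(48319 - 26732) + 44477)*(30124 - 4410) = (1/21587 + 44477)*25714 = (960125000/21587)*25714 = 24688654250000/21587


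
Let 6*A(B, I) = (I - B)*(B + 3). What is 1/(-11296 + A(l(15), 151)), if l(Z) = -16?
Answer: -6/69947 ≈ -8.5779e-5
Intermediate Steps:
A(B, I) = (3 + B)*(I - B)/6 (A(B, I) = ((I - B)*(B + 3))/6 = ((I - B)*(3 + B))/6 = ((3 + B)*(I - B))/6 = (3 + B)*(I - B)/6)
1/(-11296 + A(l(15), 151)) = 1/(-11296 + ((½)*151 - ½*(-16) - ⅙*(-16)² + (⅙)*(-16)*151)) = 1/(-11296 + (151/2 + 8 - ⅙*256 - 1208/3)) = 1/(-11296 + (151/2 + 8 - 128/3 - 1208/3)) = 1/(-11296 - 2171/6) = 1/(-69947/6) = -6/69947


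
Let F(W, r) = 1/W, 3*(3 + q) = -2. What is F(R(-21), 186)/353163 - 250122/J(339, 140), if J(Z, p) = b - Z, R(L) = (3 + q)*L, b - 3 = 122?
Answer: 618336851309/529038174 ≈ 1168.8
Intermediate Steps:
q = -11/3 (q = -3 + (⅓)*(-2) = -3 - ⅔ = -11/3 ≈ -3.6667)
b = 125 (b = 3 + 122 = 125)
R(L) = -2*L/3 (R(L) = (3 - 11/3)*L = -2*L/3)
J(Z, p) = 125 - Z
F(R(-21), 186)/353163 - 250122/J(339, 140) = 1/(-⅔*(-21)*353163) - 250122/(125 - 1*339) = (1/353163)/14 - 250122/(125 - 339) = (1/14)*(1/353163) - 250122/(-214) = 1/4944282 - 250122*(-1/214) = 1/4944282 + 125061/107 = 618336851309/529038174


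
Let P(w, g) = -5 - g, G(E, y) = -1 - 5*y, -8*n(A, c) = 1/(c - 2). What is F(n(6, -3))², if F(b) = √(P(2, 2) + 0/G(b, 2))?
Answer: -7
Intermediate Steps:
n(A, c) = -1/(8*(-2 + c)) (n(A, c) = -1/(8*(c - 2)) = -1/(8*(-2 + c)))
F(b) = I*√7 (F(b) = √((-5 - 1*2) + 0/(-1 - 5*2)) = √((-5 - 2) + 0/(-1 - 10)) = √(-7 + 0/(-11)) = √(-7 + 0*(-1/11)) = √(-7 + 0) = √(-7) = I*√7)
F(n(6, -3))² = (I*√7)² = -7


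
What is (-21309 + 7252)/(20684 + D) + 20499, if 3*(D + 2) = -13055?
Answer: 1004224338/48991 ≈ 20498.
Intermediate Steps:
D = -13061/3 (D = -2 + (1/3)*(-13055) = -2 - 13055/3 = -13061/3 ≈ -4353.7)
(-21309 + 7252)/(20684 + D) + 20499 = (-21309 + 7252)/(20684 - 13061/3) + 20499 = -14057/48991/3 + 20499 = -14057*3/48991 + 20499 = -42171/48991 + 20499 = 1004224338/48991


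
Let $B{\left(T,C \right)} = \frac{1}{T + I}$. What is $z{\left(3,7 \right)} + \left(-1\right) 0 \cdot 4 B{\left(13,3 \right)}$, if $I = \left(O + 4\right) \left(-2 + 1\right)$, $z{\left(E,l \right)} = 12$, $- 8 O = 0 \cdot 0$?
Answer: $12$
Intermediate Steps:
$O = 0$ ($O = - \frac{0 \cdot 0}{8} = \left(- \frac{1}{8}\right) 0 = 0$)
$I = -4$ ($I = \left(0 + 4\right) \left(-2 + 1\right) = 4 \left(-1\right) = -4$)
$B{\left(T,C \right)} = \frac{1}{-4 + T}$ ($B{\left(T,C \right)} = \frac{1}{T - 4} = \frac{1}{-4 + T}$)
$z{\left(3,7 \right)} + \left(-1\right) 0 \cdot 4 B{\left(13,3 \right)} = 12 + \frac{\left(-1\right) 0 \cdot 4}{-4 + 13} = 12 + \frac{0 \cdot 4}{9} = 12 + 0 \cdot \frac{1}{9} = 12 + 0 = 12$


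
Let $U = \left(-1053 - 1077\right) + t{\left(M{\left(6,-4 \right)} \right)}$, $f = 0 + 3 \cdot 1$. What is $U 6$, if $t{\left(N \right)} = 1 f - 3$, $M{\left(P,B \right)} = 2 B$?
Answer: $-12780$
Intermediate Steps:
$f = 3$ ($f = 0 + 3 = 3$)
$t{\left(N \right)} = 0$ ($t{\left(N \right)} = 1 \cdot 3 - 3 = 3 - 3 = 0$)
$U = -2130$ ($U = \left(-1053 - 1077\right) + 0 = -2130 + 0 = -2130$)
$U 6 = \left(-2130\right) 6 = -12780$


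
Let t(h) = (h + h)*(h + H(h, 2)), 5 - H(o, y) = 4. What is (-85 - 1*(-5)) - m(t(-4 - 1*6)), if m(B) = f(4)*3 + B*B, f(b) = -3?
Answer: -32471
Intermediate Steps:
H(o, y) = 1 (H(o, y) = 5 - 1*4 = 5 - 4 = 1)
t(h) = 2*h*(1 + h) (t(h) = (h + h)*(h + 1) = (2*h)*(1 + h) = 2*h*(1 + h))
m(B) = -9 + B**2 (m(B) = -3*3 + B*B = -9 + B**2)
(-85 - 1*(-5)) - m(t(-4 - 1*6)) = (-85 - 1*(-5)) - (-9 + (2*(-4 - 1*6)*(1 + (-4 - 1*6)))**2) = (-85 + 5) - (-9 + (2*(-4 - 6)*(1 + (-4 - 6)))**2) = -80 - (-9 + (2*(-10)*(1 - 10))**2) = -80 - (-9 + (2*(-10)*(-9))**2) = -80 - (-9 + 180**2) = -80 - (-9 + 32400) = -80 - 1*32391 = -80 - 32391 = -32471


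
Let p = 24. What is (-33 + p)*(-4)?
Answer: 36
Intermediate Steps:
(-33 + p)*(-4) = (-33 + 24)*(-4) = -9*(-4) = 36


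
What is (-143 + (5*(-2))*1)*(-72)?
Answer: 11016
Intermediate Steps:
(-143 + (5*(-2))*1)*(-72) = (-143 - 10*1)*(-72) = (-143 - 10)*(-72) = -153*(-72) = 11016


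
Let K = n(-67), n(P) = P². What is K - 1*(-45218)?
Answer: 49707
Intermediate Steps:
K = 4489 (K = (-67)² = 4489)
K - 1*(-45218) = 4489 - 1*(-45218) = 4489 + 45218 = 49707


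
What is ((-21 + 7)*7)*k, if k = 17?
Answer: -1666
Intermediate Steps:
((-21 + 7)*7)*k = ((-21 + 7)*7)*17 = -14*7*17 = -98*17 = -1666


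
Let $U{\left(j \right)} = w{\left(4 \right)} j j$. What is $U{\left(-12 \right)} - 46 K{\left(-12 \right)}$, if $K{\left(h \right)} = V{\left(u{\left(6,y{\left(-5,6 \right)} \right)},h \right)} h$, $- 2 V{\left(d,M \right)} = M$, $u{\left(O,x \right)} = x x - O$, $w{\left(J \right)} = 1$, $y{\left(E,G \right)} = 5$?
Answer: $3456$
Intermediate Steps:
$u{\left(O,x \right)} = x^{2} - O$
$V{\left(d,M \right)} = - \frac{M}{2}$
$U{\left(j \right)} = j^{2}$ ($U{\left(j \right)} = 1 j j = j j = j^{2}$)
$K{\left(h \right)} = - \frac{h^{2}}{2}$ ($K{\left(h \right)} = - \frac{h}{2} h = - \frac{h^{2}}{2}$)
$U{\left(-12 \right)} - 46 K{\left(-12 \right)} = \left(-12\right)^{2} - 46 \left(- \frac{\left(-12\right)^{2}}{2}\right) = 144 - 46 \left(\left(- \frac{1}{2}\right) 144\right) = 144 - -3312 = 144 + 3312 = 3456$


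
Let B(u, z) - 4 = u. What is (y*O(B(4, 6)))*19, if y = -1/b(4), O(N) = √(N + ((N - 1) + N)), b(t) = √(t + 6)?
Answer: -19*√230/10 ≈ -28.815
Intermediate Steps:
B(u, z) = 4 + u
b(t) = √(6 + t)
O(N) = √(-1 + 3*N) (O(N) = √(N + ((-1 + N) + N)) = √(N + (-1 + 2*N)) = √(-1 + 3*N))
y = -√10/10 (y = -1/(√(6 + 4)) = -1/(√10) = -√10/10 ≈ -0.31623)
(y*O(B(4, 6)))*19 = ((-√10/10)*√(-1 + 3*(4 + 4)))*19 = ((-√10/10)*√(-1 + 3*8))*19 = ((-√10/10)*√(-1 + 24))*19 = ((-√10/10)*√23)*19 = -√230/10*19 = -19*√230/10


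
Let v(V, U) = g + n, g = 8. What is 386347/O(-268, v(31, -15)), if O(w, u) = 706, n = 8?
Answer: 386347/706 ≈ 547.23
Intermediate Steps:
v(V, U) = 16 (v(V, U) = 8 + 8 = 16)
386347/O(-268, v(31, -15)) = 386347/706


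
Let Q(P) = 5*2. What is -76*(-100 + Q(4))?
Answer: 6840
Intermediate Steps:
Q(P) = 10
-76*(-100 + Q(4)) = -76*(-100 + 10) = -76*(-90) = 6840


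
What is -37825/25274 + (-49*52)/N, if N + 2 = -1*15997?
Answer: -540764023/404358726 ≈ -1.3373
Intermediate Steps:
N = -15999 (N = -2 - 1*15997 = -2 - 15997 = -15999)
-37825/25274 + (-49*52)/N = -37825/25274 - 49*52/(-15999) = -37825*1/25274 - 2548*(-1/15999) = -37825/25274 + 2548/15999 = -540764023/404358726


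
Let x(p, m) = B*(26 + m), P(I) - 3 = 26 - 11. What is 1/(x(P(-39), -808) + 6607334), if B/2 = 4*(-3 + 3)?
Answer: 1/6607334 ≈ 1.5135e-7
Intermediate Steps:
P(I) = 18 (P(I) = 3 + (26 - 11) = 3 + 15 = 18)
B = 0 (B = 2*(4*(-3 + 3)) = 2*(4*0) = 2*0 = 0)
x(p, m) = 0 (x(p, m) = 0*(26 + m) = 0)
1/(x(P(-39), -808) + 6607334) = 1/(0 + 6607334) = 1/6607334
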